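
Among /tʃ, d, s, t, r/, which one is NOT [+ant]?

Every segment except /tʃ/ is [+anterior]. /tʃ/ (voiceless postalveolar affricate) is [-anterior], so it is the exception.

tʃ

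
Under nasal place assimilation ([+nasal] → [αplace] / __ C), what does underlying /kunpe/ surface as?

In /kunpe/, the nasal /n/ precedes /p/, which is [+labial]. The nasal assimilates in place, becoming the [+labial] nasal /m/. The surface form is [kumpe].

[kumpe]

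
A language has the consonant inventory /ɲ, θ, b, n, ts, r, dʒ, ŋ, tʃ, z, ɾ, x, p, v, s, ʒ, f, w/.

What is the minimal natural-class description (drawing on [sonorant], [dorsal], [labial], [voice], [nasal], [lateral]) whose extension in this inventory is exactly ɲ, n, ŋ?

[+nasal]

The target set is precisely the extension of [+nasal] in this inventory.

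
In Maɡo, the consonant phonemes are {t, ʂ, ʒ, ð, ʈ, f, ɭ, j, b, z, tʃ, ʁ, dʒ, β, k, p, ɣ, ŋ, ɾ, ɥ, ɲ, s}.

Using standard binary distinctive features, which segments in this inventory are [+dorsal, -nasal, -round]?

j, ʁ, k, ɣ

Checking each segment against [+dorsal], [-nasal], [-round]: /j/ (palatal glide), /ʁ/ (voiced uvular fricative), /k/ (voiceless velar stop), /ɣ/ (voiced velar fricative) satisfy every feature; every other segment in the inventory fails at least one.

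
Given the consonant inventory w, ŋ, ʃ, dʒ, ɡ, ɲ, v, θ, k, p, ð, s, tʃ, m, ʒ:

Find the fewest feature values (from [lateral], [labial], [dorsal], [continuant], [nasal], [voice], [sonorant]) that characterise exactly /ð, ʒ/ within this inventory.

[+voice, +continuant, −labial]

The class [+voice], [+continuant], [−labial] has exactly /ð, ʒ/ as its extension in this inventory. No smaller conjunction from the listed features achieves this: [+continuant, −labial] alone would also admit /ʃ, θ, s/; [+voice, −labial] alone would also admit /ŋ, dʒ, ɡ, ɲ/; [+voice, +continuant] alone would also admit /w, v/; and checking the remaining two-feature bundles turns up none with this extension.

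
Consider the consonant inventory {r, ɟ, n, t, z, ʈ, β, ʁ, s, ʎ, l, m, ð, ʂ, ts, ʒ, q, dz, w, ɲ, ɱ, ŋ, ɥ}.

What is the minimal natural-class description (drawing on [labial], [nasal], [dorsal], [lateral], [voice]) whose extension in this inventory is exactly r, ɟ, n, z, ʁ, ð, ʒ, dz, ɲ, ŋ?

/r, ɟ, n, z, ʁ, ð, ʒ, dz, ɲ, ŋ/ are all [+voice], [−lateral], [−labial], and no other segment in the inventory matches all three values. Dropping any one of them over-generates: [−lateral, −labial] alone would also admit /t, ʈ, s, ʂ, …/; [+voice, −labial] alone would also admit /ʎ, l/; [+voice, −lateral] alone would also admit /β, m, w, ɱ, …/. No other combination of two listed features picks out exactly this set either, so fewer than three features will not do.

[+voice, −lateral, −labial]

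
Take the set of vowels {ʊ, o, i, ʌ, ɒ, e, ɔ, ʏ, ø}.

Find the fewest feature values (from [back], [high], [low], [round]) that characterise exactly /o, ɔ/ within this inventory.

[−high, −low, +back, +round]

/o, ɔ/ are all [−high], [−low], [+back], [+round], and no other segment in the inventory matches all four values. Dropping any one of them over-generates: [−low, +back, +round] alone would also admit /ʊ/; [−high, +back, +round] alone would also admit /ɒ/; [−high, −low, +round] alone would also admit /ø/; [−high, −low, +back] alone would also admit /ʌ/. No other combination of three listed features picks out exactly this set either, so fewer than four features will not do.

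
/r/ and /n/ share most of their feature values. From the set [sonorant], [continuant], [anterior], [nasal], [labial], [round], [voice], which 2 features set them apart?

/r/ is the alveolar trill and /n/ is the alveolar nasal. Both are [+sonorant], [+anterior], [−labial], [−round], [+voice]. /r/ is [−nasal] while /n/ is [+nasal]; /r/ is [+continuant] while /n/ is [−continuant], so the distinguishing features are [nasal], [continuant].

[nasal], [continuant]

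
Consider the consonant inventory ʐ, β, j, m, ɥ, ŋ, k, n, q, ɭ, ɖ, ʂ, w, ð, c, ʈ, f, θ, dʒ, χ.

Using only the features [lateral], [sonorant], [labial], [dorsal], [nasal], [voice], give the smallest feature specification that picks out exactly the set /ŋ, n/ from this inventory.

[+nasal, −labial]

Every target segment is [+nasal], [−labial]; each remaining inventory member fails at least one of these. Each conjunct is needed — [−labial] alone would also admit /ʐ, j, k, q, …/; [+nasal] alone would also admit /m/ — and no other single listed feature has exactly this extension, so two is the minimum.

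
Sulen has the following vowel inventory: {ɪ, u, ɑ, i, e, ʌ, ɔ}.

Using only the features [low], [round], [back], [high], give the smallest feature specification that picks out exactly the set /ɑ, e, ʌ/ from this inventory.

The class [−high], [−round] has exactly /ɑ, e, ʌ/ as its extension in this inventory. No smaller conjunction from the listed features achieves this: [−round] alone would also admit /ɪ, i/; [−high] alone would also admit /ɔ/; and checking the remaining single features turns up none with this extension.

[−high, −round]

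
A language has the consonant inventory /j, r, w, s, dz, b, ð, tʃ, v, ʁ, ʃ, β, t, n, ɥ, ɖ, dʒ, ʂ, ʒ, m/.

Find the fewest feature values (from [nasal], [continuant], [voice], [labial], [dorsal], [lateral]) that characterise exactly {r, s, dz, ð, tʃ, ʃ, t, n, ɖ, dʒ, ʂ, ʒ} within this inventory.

[-labial, -dorsal]

The class [-labial], [-dorsal] has exactly /r, s, dz, ð, tʃ, ʃ, t, n, ɖ, dʒ, ʂ, ʒ/ as its extension in this inventory. No smaller conjunction from the listed features achieves this: [-dorsal] alone would also admit /b, v, β, m/; [-labial] alone would also admit /j, ʁ/; and checking the remaining single features turns up none with this extension.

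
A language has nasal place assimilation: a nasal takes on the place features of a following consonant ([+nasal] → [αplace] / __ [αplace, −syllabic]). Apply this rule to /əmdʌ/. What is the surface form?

/m/ sits before the [+coronal] consonant /d/, so it takes on [+coronal] and surfaces as /n/. The rest of the form is unaffected: [əndʌ].

[əndʌ]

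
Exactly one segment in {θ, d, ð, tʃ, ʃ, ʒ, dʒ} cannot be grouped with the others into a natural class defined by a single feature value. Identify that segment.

/ʃ, dʒ, ʒ, θ, ð, tʃ/ are all [+distributed], but /d/ (voiced alveolar stop) is [−distributed]. No other single segment can be removed to leave a set sharing one feature value that the removed segment lacks, so /d/ is the odd one out.

d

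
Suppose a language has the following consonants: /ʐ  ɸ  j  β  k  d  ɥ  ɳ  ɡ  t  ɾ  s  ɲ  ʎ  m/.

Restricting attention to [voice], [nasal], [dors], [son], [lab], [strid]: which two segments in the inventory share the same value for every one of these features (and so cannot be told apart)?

j, ʎ

/j/ (palatal glide) and /ʎ/ (palatal lateral approximant) are both [+voice], [−nasal], [+dorsal], [+sonorant], [−labial], [−strident], so none of the listed features separates them. (They do differ in [lateral], which is not among the given features.) Every other pair in the inventory differs on at least one listed feature.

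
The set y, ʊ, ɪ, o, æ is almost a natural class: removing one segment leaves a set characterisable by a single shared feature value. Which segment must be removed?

The remaining segments after removing /æ/ share [-low]; /æ/ (low front unrounded vowel) is [+low]. For every other candidate removal, the leftover set fails to share any single feature value that the removed segment lacks.

æ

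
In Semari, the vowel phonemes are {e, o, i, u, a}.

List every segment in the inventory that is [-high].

e, o, a

The feature [high] marks segments produced with the tongue body raised. In this inventory /e, o, a/ lack that property, so they are [-high]; /i, u/ are [+high].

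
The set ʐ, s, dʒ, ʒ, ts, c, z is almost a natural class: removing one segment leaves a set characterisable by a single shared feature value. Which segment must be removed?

c

[strident] (equivalently [dorsal]) groups all but one: /ts, ʐ, z, ʒ, s, dʒ/ share [+strident] while /c/ (voiceless palatal stop) alone is [-strident]. Removing any other segment would not leave a single-feature class that excludes it.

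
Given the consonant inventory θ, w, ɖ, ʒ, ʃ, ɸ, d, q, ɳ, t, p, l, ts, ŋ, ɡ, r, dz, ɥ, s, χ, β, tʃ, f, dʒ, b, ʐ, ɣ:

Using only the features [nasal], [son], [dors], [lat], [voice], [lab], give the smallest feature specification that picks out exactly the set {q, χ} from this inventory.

[−voice, +dors]

/q, χ/ are all [−voice], [+dorsal], and no other segment in the inventory matches both values. Dropping any one of them over-generates: [+dorsal] alone would also admit /w, ŋ, ɡ, ɥ, …/; [−voice] alone would also admit /θ, ʃ, ɸ, t, …/. No other single listed feature picks out exactly this set either, so fewer than two features will not do.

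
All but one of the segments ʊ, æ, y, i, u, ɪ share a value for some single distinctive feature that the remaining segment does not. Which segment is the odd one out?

[high] (equivalently [low]) groups all but one: /u, y, i, ʊ, ɪ/ share [+high] while /æ/ (low front unrounded vowel) alone is [−high]. Removing any other segment would not leave a single-feature class that excludes it.

æ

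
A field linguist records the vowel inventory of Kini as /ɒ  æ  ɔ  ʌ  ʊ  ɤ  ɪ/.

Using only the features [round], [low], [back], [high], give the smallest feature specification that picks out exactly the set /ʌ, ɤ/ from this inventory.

Every target segment is [+back], [−round]; each remaining inventory member fails at least one of these. Each conjunct is needed — [−round] alone would also admit /æ, ɪ/; [+back] alone would also admit /ɒ, ɔ, ʊ/ — and no other single listed feature has exactly this extension, so two is the minimum.

[+back, −round]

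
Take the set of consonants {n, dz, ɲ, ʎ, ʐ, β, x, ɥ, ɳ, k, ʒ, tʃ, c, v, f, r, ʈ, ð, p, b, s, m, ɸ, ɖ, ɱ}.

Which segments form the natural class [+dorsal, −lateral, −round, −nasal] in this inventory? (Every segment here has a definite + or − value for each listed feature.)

x, k, c

The [+dorsal] segments are /ɲ, ʎ, x, ɥ, k, c/.
Intersecting with [−lateral] gives /ɲ, x, ɥ, k, c/.
Within that set, [−round] gives /ɲ, x, k, c/.
Within that set, [−nasal] leaves /x, k, c/.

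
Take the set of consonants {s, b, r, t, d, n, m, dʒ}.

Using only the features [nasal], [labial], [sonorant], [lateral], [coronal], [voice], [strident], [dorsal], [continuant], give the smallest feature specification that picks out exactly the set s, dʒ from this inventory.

[+strident]

The target set is precisely the extension of [+strident] in this inventory.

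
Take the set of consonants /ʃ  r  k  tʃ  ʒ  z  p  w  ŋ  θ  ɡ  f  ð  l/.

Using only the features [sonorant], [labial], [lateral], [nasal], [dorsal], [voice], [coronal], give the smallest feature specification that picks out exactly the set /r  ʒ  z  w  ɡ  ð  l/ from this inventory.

Every target segment is [+voice], [−nasal]; each remaining inventory member fails at least one of these. Each conjunct is needed — [−nasal] alone would also admit /ʃ, k, tʃ, p, …/; [+voice] alone would also admit /ŋ/ — and no other single listed feature has exactly this extension, so two is the minimum.

[+voice, −nasal]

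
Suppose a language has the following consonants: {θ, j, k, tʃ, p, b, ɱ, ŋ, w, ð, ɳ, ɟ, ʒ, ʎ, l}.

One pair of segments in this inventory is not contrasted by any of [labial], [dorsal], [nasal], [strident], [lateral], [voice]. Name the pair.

Both /j/ and /ɟ/ are [−labial], [+dorsal], [−nasal], [−strident], [−lateral], [+voice]. Since the list omits [sonorant] and [continuant] — which do distinguish the palatal glide from the voiced palatal stop — this pair collapses; all other pairs remain distinct.

j, ɟ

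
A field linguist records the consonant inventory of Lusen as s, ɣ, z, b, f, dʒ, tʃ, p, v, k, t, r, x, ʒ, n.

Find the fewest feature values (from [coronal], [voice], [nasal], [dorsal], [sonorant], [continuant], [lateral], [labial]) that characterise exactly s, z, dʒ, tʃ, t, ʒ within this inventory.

The class [−sonorant], [+coronal] has exactly /s, z, dʒ, tʃ, t, ʒ/ as its extension in this inventory. No smaller conjunction from the listed features achieves this: [+coronal] alone would also admit /r, n/; [−sonorant] alone would also admit /ɣ, b, f, p, …/; and checking the remaining single features turns up none with this extension.

[−sonorant, +coronal]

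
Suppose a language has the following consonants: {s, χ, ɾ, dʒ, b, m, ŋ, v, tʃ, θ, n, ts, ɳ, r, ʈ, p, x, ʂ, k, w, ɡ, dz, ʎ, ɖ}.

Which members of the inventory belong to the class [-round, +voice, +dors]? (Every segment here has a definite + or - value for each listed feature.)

The [-round] segments are /s, χ, ɾ, dʒ, b, m, ŋ, v, tʃ, θ, n, ts, ɳ, r, ʈ, p, x, ʂ, k, ɡ, dz, ʎ, ɖ/.
Of those, [+voice] gives /ɾ, dʒ, b, m, ŋ, v, n, ɳ, r, ɡ, dz, ʎ, ɖ/.
Of those, [+dorsal] leaves /ŋ, ɡ, ʎ/.

ŋ, ɡ, ʎ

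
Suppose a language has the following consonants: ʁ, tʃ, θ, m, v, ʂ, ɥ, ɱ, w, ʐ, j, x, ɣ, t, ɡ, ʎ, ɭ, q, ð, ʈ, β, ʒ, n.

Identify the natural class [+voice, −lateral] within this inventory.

Eliminate segments failing any feature: /tʃ, θ, ʂ, x, t, q, ʈ/ are [−voice]; /ʎ, ɭ/ are [+lateral]. The remaining /ʁ, m, v, ɥ, ɱ, w, ʐ, j, ɣ, ɡ, ð, β, ʒ, n/ satisfy [+voice], [−lateral].

ʁ, m, v, ɥ, ɱ, w, ʐ, j, ɣ, ɡ, ð, β, ʒ, n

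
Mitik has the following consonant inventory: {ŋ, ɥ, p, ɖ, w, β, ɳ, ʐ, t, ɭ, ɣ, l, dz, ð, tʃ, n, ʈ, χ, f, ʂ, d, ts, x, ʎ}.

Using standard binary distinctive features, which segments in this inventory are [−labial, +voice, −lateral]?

ŋ, ɖ, ɳ, ʐ, ɣ, dz, ð, n, d

Checking each segment against [−labial], [+voice], [−lateral]: /ŋ/ (velar nasal), /ɖ/ (voiced retroflex stop), /ɳ/ (retroflex nasal), /ʐ/ (voiced retroflex fricative), /ɣ/ (voiced velar fricative), /dz/ (voiced alveolar affricate), among others, satisfy every feature; every other segment in the inventory fails at least one.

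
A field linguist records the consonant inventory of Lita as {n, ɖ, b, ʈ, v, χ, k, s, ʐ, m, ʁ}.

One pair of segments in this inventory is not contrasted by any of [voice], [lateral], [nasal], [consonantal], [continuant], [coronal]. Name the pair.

On the given features, /ʁ/ and /v/ have an identical profile: [+voice], [-lateral], [-nasal], [+consonantal], [+continuant], [-coronal]. No other two segments in the inventory coincide on all 6 features. (They do differ in [labial] and [dorsal], which are not among the given features.)

ʁ, v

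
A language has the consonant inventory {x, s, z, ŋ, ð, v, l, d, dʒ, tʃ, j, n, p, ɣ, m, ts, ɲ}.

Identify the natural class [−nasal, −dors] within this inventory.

The [−nasal] segments are /x, s, z, ð, v, l, d, dʒ, tʃ, j, p, ɣ, ts/.
Among these, [−dorsal] leaves /s, z, ð, v, l, d, dʒ, tʃ, p, ts/.

s, z, ð, v, l, d, dʒ, tʃ, p, ts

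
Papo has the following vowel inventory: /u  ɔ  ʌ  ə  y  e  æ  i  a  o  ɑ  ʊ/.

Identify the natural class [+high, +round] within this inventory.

First, the [+high] segments are /u, y, i, ʊ/.
Of those, [+round] leaves /u, y, ʊ/.

u, y, ʊ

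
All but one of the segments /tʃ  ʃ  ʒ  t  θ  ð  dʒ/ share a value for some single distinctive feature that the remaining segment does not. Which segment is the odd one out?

t

The remaining segments after removing /t/ share [+distributed]; /t/ (voiceless alveolar stop) is [−distributed]. For every other candidate removal, the leftover set fails to share any single feature value that the removed segment lacks.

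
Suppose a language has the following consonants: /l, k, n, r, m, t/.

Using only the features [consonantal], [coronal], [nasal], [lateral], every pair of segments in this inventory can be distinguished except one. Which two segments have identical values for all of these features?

t, r

/t/ (voiceless alveolar stop) and /r/ (alveolar trill) are both [+consonantal], [+coronal], [−nasal], [−lateral], so none of the listed features separates them. (They do differ in [sonorant], [voice] and [continuant], which are not among the given features.) Every other pair in the inventory differs on at least one listed feature.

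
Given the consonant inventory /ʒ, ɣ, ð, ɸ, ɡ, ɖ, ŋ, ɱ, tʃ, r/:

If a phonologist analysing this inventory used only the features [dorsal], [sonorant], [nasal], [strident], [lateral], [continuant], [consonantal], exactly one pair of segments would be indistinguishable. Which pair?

ɸ, ð

Both /ɸ/ and /ð/ are [-dorsal], [-sonorant], [-nasal], [-strident], [-lateral], [+continuant], [+consonantal]. Since the list omits [voice], [labial] and [coronal] — which do distinguish the voiceless bilabial fricative from the voiced dental fricative — this pair collapses; all other pairs remain distinct.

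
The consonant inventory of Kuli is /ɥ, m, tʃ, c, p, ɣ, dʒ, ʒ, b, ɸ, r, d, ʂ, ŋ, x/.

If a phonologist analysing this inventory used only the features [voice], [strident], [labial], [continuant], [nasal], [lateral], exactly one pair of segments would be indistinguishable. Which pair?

r, ɣ

Both /r/ and /ɣ/ are [+voice], [-strident], [-labial], [+continuant], [-nasal], [-lateral]. Since the list omits [sonorant], [coronal] and [dorsal] — which do distinguish the alveolar trill from the voiced velar fricative — this pair collapses; all other pairs remain distinct.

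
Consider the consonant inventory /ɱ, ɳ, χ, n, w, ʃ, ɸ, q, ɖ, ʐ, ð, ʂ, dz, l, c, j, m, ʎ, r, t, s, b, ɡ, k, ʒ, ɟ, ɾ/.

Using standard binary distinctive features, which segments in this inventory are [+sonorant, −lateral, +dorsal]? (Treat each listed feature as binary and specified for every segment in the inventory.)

w, j

Eliminate segments failing any feature: /ɱ, ɳ, n, m, r, ɾ/ are [−dorsal]; /χ, ʃ, ɸ, q, ɖ, ʐ, ð, ʂ, dz, c, t, s, b, ɡ, k, ʒ, ɟ/ are [−sonorant]; /l, ʎ/ are [+lateral]. The remaining /w, j/ satisfy [+sonorant], [−lateral], [+dorsal].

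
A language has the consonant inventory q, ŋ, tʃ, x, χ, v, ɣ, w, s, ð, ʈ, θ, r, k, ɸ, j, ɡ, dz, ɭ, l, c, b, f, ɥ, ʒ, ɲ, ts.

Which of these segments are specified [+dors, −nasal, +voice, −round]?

Checking each segment against [+dorsal], [−nasal], [+voice], [−round]: /ɣ/ (voiced velar fricative), /j/ (palatal glide), /ɡ/ (voiced velar stop) satisfy every feature; every other segment in the inventory fails at least one.

ɣ, j, ɡ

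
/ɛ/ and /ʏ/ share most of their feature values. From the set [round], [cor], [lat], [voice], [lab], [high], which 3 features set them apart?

/ɛ/ (mid front unrounded lax vowel) and /ʏ/ (high front rounded lax vowel) agree on [−coronal], [−lateral], [+voice]. They differ on [labial] (/ɛ/ [−], /ʏ/ [+]), [round] (/ɛ/ [−], /ʏ/ [+]), [high] (/ɛ/ [−], /ʏ/ [+]).

[labial], [round], [high]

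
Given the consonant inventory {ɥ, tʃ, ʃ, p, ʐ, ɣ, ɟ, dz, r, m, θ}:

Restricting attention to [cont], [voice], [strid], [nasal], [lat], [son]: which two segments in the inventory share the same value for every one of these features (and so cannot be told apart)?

r, ɥ

On the given features, /r/ and /ɥ/ have an identical profile: [+continuant], [+voice], [−strident], [−nasal], [−lateral], [+sonorant]. No other two segments in the inventory coincide on all 6 features. (They do differ in [labial], [round] and [dorsal], which are not among the given features.)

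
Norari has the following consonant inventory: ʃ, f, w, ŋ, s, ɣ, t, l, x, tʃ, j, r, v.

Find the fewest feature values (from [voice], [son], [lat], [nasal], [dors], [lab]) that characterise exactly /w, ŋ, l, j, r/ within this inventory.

/w, ŋ, l, j, r/ are exactly the [+sonorant] segments in the inventory, so a single feature suffices.

[+son]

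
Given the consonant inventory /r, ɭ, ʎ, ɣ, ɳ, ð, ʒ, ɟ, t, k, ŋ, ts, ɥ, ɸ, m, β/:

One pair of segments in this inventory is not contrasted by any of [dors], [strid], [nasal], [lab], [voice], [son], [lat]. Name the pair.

Both /ɟ/ and /ɣ/ are [+dorsal], [−strident], [−nasal], [−labial], [+voice], [−sonorant], [−lateral]. Since the list omits [continuant] and [back] — which do distinguish the voiced palatal stop from the voiced velar fricative — this pair collapses; all other pairs remain distinct.

ɟ, ɣ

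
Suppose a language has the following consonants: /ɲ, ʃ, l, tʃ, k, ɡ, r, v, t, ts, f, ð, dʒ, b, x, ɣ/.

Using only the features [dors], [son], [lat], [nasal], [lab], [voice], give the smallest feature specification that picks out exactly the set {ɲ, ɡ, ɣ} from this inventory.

[+voice, +dors]

The class [+voice], [+dorsal] has exactly /ɲ, ɡ, ɣ/ as its extension in this inventory. No smaller conjunction from the listed features achieves this: [+dorsal] alone would also admit /k, x/; [+voice] alone would also admit /l, r, v, ð, …/; and checking the remaining single features turns up none with this extension.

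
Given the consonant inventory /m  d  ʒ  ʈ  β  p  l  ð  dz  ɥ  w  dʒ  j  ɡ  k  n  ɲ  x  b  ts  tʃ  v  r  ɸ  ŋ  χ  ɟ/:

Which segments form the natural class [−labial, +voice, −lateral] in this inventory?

Eliminate segments failing any feature: /m, β, p, ɥ, w, b, v, ɸ/ are [+labial]; /ʈ, k, x, ts, tʃ, χ/ are [−voice]; /l/ is [+lateral]. The remaining /d, ʒ, ð, dz, dʒ, j, ɡ, n, ɲ, r, ŋ, ɟ/ satisfy [−labial], [+voice], [−lateral].

d, ʒ, ð, dz, dʒ, j, ɡ, n, ɲ, r, ŋ, ɟ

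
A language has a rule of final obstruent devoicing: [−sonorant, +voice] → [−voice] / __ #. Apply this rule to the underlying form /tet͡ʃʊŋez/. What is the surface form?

[tet͡ʃʊŋes]

The only segment in the rule's environment that also matches [−sonorant, +voice] is /z/. Applying [−voice] turns the voiced alveolar fricative into /s/ (voiceless alveolar fricative), giving [tet͡ʃʊŋes].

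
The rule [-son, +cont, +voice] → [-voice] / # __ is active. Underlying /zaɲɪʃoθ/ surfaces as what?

/z/ satisfies [-son, +cont, +voice] and sits in # __. The [-voice] counterpart of the voiced alveolar fricative is /s/. Other segments in /zaɲɪʃoθ/ either fail the structural description or are not in the environment, so the surface form is [saɲɪʃoθ].

[saɲɪʃoθ]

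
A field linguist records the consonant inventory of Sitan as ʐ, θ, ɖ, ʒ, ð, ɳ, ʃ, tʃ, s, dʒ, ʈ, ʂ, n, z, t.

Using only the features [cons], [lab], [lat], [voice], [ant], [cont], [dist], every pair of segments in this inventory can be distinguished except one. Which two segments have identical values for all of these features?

ɳ, ɖ

/ɳ/ (retroflex nasal) and /ɖ/ (voiced retroflex stop) are both [+consonantal], [−labial], [−lateral], [+voice], [−anterior], [−continuant], [−distributed], so none of the listed features separates them. (They do differ in [sonorant] and [nasal], which are not among the given features.) Every other pair in the inventory differs on at least one listed feature.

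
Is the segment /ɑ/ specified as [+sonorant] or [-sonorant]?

As the low back unrounded vowel, /ɑ/ is [+sonorant].

[+sonorant]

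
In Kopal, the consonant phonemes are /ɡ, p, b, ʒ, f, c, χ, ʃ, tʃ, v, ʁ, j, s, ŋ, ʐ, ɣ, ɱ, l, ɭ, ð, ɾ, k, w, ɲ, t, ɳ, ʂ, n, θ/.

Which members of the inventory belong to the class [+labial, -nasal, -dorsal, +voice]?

b, v

Eliminate segments failing any feature: /ɡ, ʒ, c, χ, ʃ, tʃ, ʁ, j, s, ŋ, ʐ, ɣ, l, ɭ, ð, ɾ, k, ɲ, t, ɳ, ʂ, n, θ/ are [-labial]; /p, f/ are [-voice]; /ɱ/ is [+nasal]; /w/ is [+dorsal]. The remaining /b, v/ satisfy [+labial], [-nasal], [-dorsal], [+voice].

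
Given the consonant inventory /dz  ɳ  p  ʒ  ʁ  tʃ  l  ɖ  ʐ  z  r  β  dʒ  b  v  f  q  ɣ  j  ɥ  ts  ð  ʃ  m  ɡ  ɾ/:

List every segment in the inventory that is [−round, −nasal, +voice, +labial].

β, b, v

The [−round] segments are /dz, ɳ, p, ʒ, ʁ, tʃ, l, ɖ, ʐ, z, r, β, dʒ, b, v, f, q, ɣ, j, ts, ð, ʃ, m, ɡ, ɾ/.
Of those, [−nasal] gives /dz, p, ʒ, ʁ, tʃ, l, ɖ, ʐ, z, r, β, dʒ, b, v, f, q, ɣ, j, ts, ð, ʃ, ɡ, ɾ/.
Of those, [+voice] gives /dz, ʒ, ʁ, l, ɖ, ʐ, z, r, β, dʒ, b, v, ɣ, j, ð, ɡ, ɾ/.
Of those, [+labial] leaves /β, b, v/.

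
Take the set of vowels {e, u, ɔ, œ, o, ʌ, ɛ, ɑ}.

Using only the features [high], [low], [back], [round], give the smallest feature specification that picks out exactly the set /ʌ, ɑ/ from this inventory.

The class [+back], [-round] has exactly /ʌ, ɑ/ as its extension in this inventory. No smaller conjunction from the listed features achieves this: [-round] alone would also admit /e, ɛ/; [+back] alone would also admit /u, ɔ, o/; and checking the remaining single features turns up none with this extension.

[+back, -round]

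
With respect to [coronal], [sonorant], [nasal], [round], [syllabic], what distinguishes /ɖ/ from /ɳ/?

/ɖ/ is the voiced retroflex stop and /ɳ/ is the retroflex nasal. Both are [+coronal], [-round], [-syllabic]. /ɖ/ is [-sonorant] while /ɳ/ is [+sonorant]; /ɖ/ is [-nasal] while /ɳ/ is [+nasal], so the distinguishing features are [sonorant], [nasal].

[sonorant], [nasal]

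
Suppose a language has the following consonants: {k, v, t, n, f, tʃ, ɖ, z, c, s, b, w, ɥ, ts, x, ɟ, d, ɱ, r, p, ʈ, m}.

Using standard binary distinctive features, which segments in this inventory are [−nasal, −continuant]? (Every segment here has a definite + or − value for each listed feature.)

k, t, tʃ, ɖ, c, b, ts, ɟ, d, p, ʈ

Among the inventory, the [−nasal] segments are /k, v, t, f, tʃ, ɖ, z, c, s, b, w, ɥ, ts, x, ɟ, d, r, p, ʈ/.
Within that set, [−continuant] leaves /k, t, tʃ, ɖ, c, b, ts, ɟ, d, p, ʈ/.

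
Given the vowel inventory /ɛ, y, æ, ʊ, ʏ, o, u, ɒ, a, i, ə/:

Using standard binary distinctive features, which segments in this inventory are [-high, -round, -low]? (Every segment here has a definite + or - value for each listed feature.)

ɛ, ə

Checking each segment against [-high], [-round], [-low]: /ɛ/ (mid front unrounded lax vowel), /ə/ (mid central vowel (schwa)) satisfy every feature; every other segment in the inventory fails at least one.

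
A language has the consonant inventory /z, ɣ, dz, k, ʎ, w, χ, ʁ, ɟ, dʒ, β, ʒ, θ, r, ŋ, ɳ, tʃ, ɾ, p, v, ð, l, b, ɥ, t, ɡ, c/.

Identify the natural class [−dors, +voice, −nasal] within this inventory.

Eliminate segments failing any feature: /ɣ, k, ʎ, w, χ, ʁ, ɟ, ŋ, ɥ, ɡ, c/ are [+dorsal]; /θ, tʃ, p, t/ are [−voice]; /ɳ/ is [+nasal]. The remaining /z, dz, dʒ, β, ʒ, r, ɾ, v, ð, l, b/ satisfy [−dorsal], [+voice], [−nasal].

z, dz, dʒ, β, ʒ, r, ɾ, v, ð, l, b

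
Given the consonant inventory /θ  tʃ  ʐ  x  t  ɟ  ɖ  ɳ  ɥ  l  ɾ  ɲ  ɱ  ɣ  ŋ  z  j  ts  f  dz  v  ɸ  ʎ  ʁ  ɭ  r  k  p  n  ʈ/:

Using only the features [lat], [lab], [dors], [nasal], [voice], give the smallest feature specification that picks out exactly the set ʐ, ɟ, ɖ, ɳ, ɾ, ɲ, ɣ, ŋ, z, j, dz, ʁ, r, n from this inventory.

[+voice, −lat, −lab]

Every target segment is [+voice], [−lateral], [−labial]; each remaining inventory member fails at least one of these. Each conjunct is needed — [−lateral, −labial] alone would also admit /θ, tʃ, x, t, …/; [+voice, −labial] alone would also admit /l, ʎ, ɭ/; [+voice, −lateral] alone would also admit /ɥ, ɱ, v/ — and no other combination of two listed features has exactly this extension, so three is the minimum.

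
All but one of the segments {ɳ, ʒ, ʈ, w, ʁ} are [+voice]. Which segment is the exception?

/ʈ/ is the voiceless retroflex stop, which is [−voice]; the rest — /ʁ, w, ɳ, ʒ/ — are [+voice].

ʈ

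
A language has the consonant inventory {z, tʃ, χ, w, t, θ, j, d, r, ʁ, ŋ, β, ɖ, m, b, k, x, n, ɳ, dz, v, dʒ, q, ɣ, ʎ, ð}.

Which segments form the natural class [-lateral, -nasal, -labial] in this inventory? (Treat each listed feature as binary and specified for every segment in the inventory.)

z, tʃ, χ, t, θ, j, d, r, ʁ, ɖ, k, x, dz, dʒ, q, ɣ, ð

Checking each segment against [-lateral], [-nasal], [-labial]: /z/ (voiced alveolar fricative), /tʃ/ (voiceless postalveolar affricate), /χ/ (voiceless uvular fricative), /t/ (voiceless alveolar stop), /θ/ (voiceless dental fricative), /j/ (palatal glide), among others, satisfy every feature; every other segment in the inventory fails at least one.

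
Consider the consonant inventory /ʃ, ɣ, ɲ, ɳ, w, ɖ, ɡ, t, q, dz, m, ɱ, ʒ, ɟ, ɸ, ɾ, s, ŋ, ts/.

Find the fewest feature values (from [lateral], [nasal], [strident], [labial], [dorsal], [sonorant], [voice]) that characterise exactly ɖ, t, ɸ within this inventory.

/ɖ, t, ɸ/ are all [-sonorant], [-strident], [-dorsal], and no other segment in the inventory matches all three values. Dropping any one of them over-generates: [-strident, -dorsal] alone would also admit /ɳ, m, ɱ, ɾ/; [-sonorant, -dorsal] alone would also admit /ʃ, dz, ʒ, s, …/; [-sonorant, -strident] alone would also admit /ɣ, ɡ, q, ɟ/. No other combination of two listed features picks out exactly this set either, so fewer than three features will not do.

[-sonorant, -strident, -dorsal]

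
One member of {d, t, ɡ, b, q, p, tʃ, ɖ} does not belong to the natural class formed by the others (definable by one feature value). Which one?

tʃ

The remaining segments after removing /tʃ/ share [−delayed release]; /tʃ/ (voiceless postalveolar affricate) is [+delayed release]. For every other candidate removal, the leftover set fails to share any single feature value that the removed segment lacks.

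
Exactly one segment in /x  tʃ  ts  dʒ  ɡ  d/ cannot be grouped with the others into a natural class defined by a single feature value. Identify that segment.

[continuant] groups all but one: /d, tʃ, ts, dʒ, ɡ/ share [-continuant] while /x/ (voiceless velar fricative) alone is [+continuant]. Removing any other segment would not leave a single-feature class that excludes it.

x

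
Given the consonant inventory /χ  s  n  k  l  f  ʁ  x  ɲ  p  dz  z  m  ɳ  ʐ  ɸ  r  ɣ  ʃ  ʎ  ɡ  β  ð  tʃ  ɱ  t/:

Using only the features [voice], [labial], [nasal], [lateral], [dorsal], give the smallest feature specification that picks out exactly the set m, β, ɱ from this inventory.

[+voice, +labial]

/m, β, ɱ/ are all [+voice], [+labial], and no other segment in the inventory matches both values. Dropping any one of them over-generates: [+labial] alone would also admit /f, p, ɸ/; [+voice] alone would also admit /n, l, ʁ, ɲ, …/. No other single listed feature picks out exactly this set either, so fewer than two features will not do.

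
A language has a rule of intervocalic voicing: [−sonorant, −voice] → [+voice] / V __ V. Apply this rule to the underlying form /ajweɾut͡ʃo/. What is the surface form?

Only /t͡ʃ/ occurs between two vowels (/u/ __ /o/) and matches the structural description. It is a voiceless postalveolar affricate, so [−sonorant, −voice] holds; changing it to [+voice] with all other features held fixed yields /d͡ʒ/ (voiced postalveolar affricate). No other segment meets both the structural description and the environment, so the output is [ajweɾud͡ʒo].

[ajweɾud͡ʒo]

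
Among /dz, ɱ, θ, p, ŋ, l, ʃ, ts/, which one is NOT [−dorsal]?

/ŋ/ is the velar nasal, which is [+dorsal]; the rest — /ʃ, l, p, dz, ts, ɱ, θ/ — are [−dorsal].

ŋ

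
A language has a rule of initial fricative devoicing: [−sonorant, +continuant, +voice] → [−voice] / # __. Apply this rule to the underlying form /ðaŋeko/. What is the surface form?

[θaŋeko]

Only the initial segment /ð/ is both word-initial and matches the structural description. It is a voiced dental fricative, so [−sonorant, +continuant, +voice] holds; changing it to [−voice] with all other features held fixed yields /θ/ (voiceless dental fricative). No other segment meets both the structural description and the environment, so the output is [θaŋeko].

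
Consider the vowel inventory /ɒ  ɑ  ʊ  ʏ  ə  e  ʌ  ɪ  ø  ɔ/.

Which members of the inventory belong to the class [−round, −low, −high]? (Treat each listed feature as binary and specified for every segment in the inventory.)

ə, e, ʌ

Checking each segment against [−round], [−low], [−high]: /ə/ (mid central vowel (schwa)), /e/ (mid front unrounded tense vowel), /ʌ/ (mid back unrounded lax vowel) satisfy every feature; every other segment in the inventory fails at least one.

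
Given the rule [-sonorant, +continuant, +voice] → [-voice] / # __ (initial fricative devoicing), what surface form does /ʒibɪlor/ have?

Only the initial segment /ʒ/ is both word-initial and matches the structural description. It is a voiced postalveolar fricative, so [-sonorant, +continuant, +voice] holds; changing it to [-voice] with all other features held fixed yields /ʃ/ (voiceless postalveolar fricative). No other segment meets both the structural description and the environment, so the output is [ʃibɪlor].

[ʃibɪlor]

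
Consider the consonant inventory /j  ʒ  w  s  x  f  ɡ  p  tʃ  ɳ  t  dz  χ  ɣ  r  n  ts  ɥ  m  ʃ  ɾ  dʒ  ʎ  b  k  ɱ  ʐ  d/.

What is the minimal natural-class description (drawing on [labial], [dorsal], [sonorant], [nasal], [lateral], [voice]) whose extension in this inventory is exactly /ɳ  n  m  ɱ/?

The target set is precisely the extension of [+nasal] in this inventory.

[+nasal]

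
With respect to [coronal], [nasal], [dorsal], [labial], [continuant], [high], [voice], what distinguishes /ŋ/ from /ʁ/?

/ŋ/ (velar nasal) and /ʁ/ (voiced uvular fricative) agree on [−coronal], [+dorsal], [−labial], [+voice]. They differ on [nasal] (/ŋ/ [+], /ʁ/ [−]), [continuant] (/ŋ/ [−], /ʁ/ [+]), [high] (/ŋ/ [+], /ʁ/ [−]).

[nasal], [continuant], [high]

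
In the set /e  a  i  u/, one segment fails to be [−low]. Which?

/a/ is the low unrounded vowel, which is [+low]; the rest — /i, u, e/ — are [−low].

a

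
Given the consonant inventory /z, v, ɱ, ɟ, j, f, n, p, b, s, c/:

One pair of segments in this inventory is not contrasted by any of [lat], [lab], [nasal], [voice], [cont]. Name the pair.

z, j

Both /z/ and /j/ are [−lateral], [−labial], [−nasal], [+voice], [+continuant]. Since the list omits [sonorant], [strident] and [dorsal] — which do distinguish the voiced alveolar fricative from the palatal glide — this pair collapses; all other pairs remain distinct.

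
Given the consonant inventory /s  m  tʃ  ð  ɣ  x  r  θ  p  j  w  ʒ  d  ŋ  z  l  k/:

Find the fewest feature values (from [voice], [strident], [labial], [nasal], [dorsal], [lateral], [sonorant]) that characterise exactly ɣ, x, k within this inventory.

[−sonorant, +dorsal]

The class [−sonorant], [+dorsal] has exactly /ɣ, x, k/ as its extension in this inventory. No smaller conjunction from the listed features achieves this: [+dorsal] alone would also admit /j, w, ŋ/; [−sonorant] alone would also admit /s, tʃ, ð, θ, …/; and checking the remaining single features turns up none with this extension.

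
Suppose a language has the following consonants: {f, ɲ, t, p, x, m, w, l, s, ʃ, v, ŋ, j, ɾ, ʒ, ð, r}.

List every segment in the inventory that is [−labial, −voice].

Eliminate segments failing any feature: /f, p, m, w, v/ are [+labial]; /ɲ, l, ŋ, j, ɾ, ʒ, ð, r/ are [+voice]. The remaining /t, x, s, ʃ/ satisfy [−labial], [−voice].

t, x, s, ʃ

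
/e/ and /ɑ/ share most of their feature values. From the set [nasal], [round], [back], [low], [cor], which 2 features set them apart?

/e/ is the mid front unrounded tense vowel and /ɑ/ is the low back unrounded vowel. Both are [−nasal], [−round], [−coronal]. /e/ is [−low] while /ɑ/ is [+low]; /e/ is [−back] while /ɑ/ is [+back], so the distinguishing features are [low], [back].

[low], [back]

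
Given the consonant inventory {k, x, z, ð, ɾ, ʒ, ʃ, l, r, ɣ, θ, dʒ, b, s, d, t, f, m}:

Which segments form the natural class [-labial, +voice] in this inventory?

Checking each segment against [-labial], [+voice]: /z/ (voiced alveolar fricative), /ð/ (voiced dental fricative), /ɾ/ (alveolar tap), /ʒ/ (voiced postalveolar fricative), /l/ (alveolar lateral approximant), /r/ (alveolar trill), among others, satisfy every feature; every other segment in the inventory fails at least one.

z, ð, ɾ, ʒ, l, r, ɣ, dʒ, d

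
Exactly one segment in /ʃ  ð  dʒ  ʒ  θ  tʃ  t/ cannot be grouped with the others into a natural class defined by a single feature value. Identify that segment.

The remaining segments after removing /t/ share [+distributed]; /t/ (voiceless alveolar stop) is [−distributed]. For every other candidate removal, the leftover set fails to share any single feature value that the removed segment lacks.

t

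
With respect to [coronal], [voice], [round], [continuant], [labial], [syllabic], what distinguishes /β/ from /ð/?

[labial], [coronal]

/β/ is the voiced bilabial fricative and /ð/ is the voiced dental fricative. Both are [+voice], [−round], [+continuant], [−syllabic]. /β/ is [+labial] while /ð/ is [−labial]; /β/ is [−coronal] while /ð/ is [+coronal], so the distinguishing features are [labial], [coronal].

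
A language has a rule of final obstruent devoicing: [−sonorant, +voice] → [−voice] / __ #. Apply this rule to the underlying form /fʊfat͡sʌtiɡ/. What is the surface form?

[fʊfat͡sʌtik]

/ɡ/ satisfies [−sonorant, +voice] and sits in __ #. The [−voice] counterpart of the voiced velar stop is /k/. Other segments in /fʊfat͡sʌtiɡ/ either fail the structural description or are not in the environment, so the surface form is [fʊfat͡sʌtik].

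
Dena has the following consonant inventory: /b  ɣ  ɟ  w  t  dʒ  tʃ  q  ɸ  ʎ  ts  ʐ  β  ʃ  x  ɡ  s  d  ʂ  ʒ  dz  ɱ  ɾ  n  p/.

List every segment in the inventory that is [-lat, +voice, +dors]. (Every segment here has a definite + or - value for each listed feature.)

ɣ, ɟ, w, ɡ

The [-lateral] segments are /b, ɣ, ɟ, w, t, dʒ, tʃ, q, ɸ, ts, ʐ, β, ʃ, x, ɡ, s, d, ʂ, ʒ, dz, ɱ, ɾ, n, p/.
Of those, [+voice] gives /b, ɣ, ɟ, w, dʒ, ʐ, β, ɡ, d, ʒ, dz, ɱ, ɾ, n/.
Of those, [+dorsal] leaves /ɣ, ɟ, w, ɡ/.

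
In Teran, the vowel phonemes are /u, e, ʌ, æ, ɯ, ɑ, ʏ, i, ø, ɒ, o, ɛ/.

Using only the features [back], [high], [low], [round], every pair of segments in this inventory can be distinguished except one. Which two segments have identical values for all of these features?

e, ɛ

Both /e/ and /ɛ/ are [−back], [−high], [−low], [−round]. Since the list omits [tense] — which does distinguish the mid front unrounded tense vowel from the mid front unrounded lax vowel — this pair collapses; all other pairs remain distinct.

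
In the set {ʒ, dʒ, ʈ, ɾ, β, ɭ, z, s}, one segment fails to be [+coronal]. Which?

β

/β/ is the voiced bilabial fricative, which is [−coronal]; the rest — /z, s, ʒ, ʈ, dʒ, ɾ, ɭ/ — are [+coronal].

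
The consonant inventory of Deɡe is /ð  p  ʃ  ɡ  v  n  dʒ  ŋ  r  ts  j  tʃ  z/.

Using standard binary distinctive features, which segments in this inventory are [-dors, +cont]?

Checking each segment against [-dorsal], [+continuant]: /ð/ (voiced dental fricative), /ʃ/ (voiceless postalveolar fricative), /v/ (voiced labiodental fricative), /r/ (alveolar trill), /z/ (voiced alveolar fricative) satisfy every feature; every other segment in the inventory fails at least one.

ð, ʃ, v, r, z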